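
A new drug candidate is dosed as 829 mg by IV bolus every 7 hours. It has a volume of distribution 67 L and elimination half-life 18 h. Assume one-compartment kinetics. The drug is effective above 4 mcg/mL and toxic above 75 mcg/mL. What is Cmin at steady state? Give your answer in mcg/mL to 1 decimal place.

Over one 7-h interval, 7/18 ≈ 0.38889 half-lives elapse, leaving f ≈ 0.7637 of each dose.
Accumulation ratio R = 1/(1 − f) ≈ 1/0.2363 ≈ 4.2319.
Each bolus raises the concentration by D/Vd = 829/67 ≈ 12.373 mcg/mL.
Cmax,ss = C₀/(1 − f) ≈ 12.373/0.2363 ≈ 52.361 mcg/mL.
Steady-state trough Cmin,ss = Cmax,ss·f ≈ 52.361 × 0.7637 ≈ 39.988 mcg/mL.
Trough 40.0 mcg/mL vs MEC 4 mcg/mL: adequate.

40.0 mcg/mL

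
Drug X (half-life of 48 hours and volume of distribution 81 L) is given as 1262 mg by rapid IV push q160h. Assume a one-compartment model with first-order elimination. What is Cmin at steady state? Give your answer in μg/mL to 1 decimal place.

Over one 160-h interval, 160/48 ≈ 3.3333 half-lives elapse, leaving f ≈ 0.0992 of each dose.
Accumulation ratio R = 1/(1 − f) ≈ 1/0.9008 ≈ 1.1101.
Single-dose peak C₀ = D/Vd = 1262/81 ≈ 15.580 μg/mL.
Cmax,ss = C₀/(1 − f) ≈ 15.580/0.9008 ≈ 17.296 μg/mL.
One interval later, Cmin,ss = Cmax,ss·e^(−kτ) ≈ 17.296 × 0.0992 ≈ 1.716 μg/mL.

1.7 μg/mL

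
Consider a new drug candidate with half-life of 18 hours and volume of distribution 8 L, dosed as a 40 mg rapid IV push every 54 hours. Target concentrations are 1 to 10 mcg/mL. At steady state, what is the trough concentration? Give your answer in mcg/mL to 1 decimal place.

0.7 mcg/mL

τ = 54 h = 3 half-lives, so f = (1/2)^3 = 0.125.
At steady state, R = 1/(1 − 0.125) = 8/7.
Single-dose peak C₀ = D/Vd = 40/8 = 5 mcg/mL.
Steady-state peak Cmax,ss = C₀·R = 5 × 8/7 ≈ 5.714 mcg/mL.
Steady-state trough Cmin,ss = Cmax,ss·f ≈ 5.714 × 0.125 ≈ 0.714 mcg/mL.
Trough 0.7 mcg/mL vs MEC 1 mcg/mL: subtherapeutic.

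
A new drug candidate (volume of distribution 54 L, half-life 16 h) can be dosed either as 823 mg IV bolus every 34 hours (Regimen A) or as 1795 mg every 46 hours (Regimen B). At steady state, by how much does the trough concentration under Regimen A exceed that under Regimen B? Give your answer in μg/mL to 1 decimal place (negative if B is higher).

Regimen A: f = (1/2)^(34/16) ≈ 0.2293; Cmin,ss = (823/54)·f/(1−f) ≈ 4.534 μg/mL.
Regimen B: f = (1/2)^(46/16) ≈ 0.1363; Cmin,ss = (1795/54)·f/(1−f) ≈ 5.246 μg/mL.
Difference ≈ 4.534 − 5.246 ≈ -0.712 μg/mL.

-0.7 μg/mL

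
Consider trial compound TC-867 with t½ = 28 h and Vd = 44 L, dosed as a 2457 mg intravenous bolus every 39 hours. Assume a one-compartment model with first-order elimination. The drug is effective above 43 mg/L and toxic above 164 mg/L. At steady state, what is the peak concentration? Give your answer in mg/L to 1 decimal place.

90.2 mg/L

τ/t½ = 39/28 ≈ 1.3929, so fraction remaining f = (1/2)^(39/28) ≈ 0.3808.
At steady state, accumulation factor R = 1/(1 − e^(−kτ)) ≈ 1.6150.
Each bolus raises the concentration by D/Vd = 2457/44 ≈ 55.841 mg/L.
Steady-state peak Cmax,ss = C₀·R ≈ 55.841 × 1.6150 ≈ 90.183 mg/L.
Peak 90.2 mg/L vs MTC 164 mg/L: below toxic threshold.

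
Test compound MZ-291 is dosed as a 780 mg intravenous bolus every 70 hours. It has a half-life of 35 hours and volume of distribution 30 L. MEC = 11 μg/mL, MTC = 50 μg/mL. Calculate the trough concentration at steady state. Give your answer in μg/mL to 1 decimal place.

The dosing interval is 2 half-lives, so f = 2^(−2) = 0.25.
At steady state, R = 1/(1 − 0.25) = 4/3.
Single-dose peak C₀ = D/Vd = 780/30 = 26 μg/mL.
Steady-state peak Cmax,ss = C₀·R = 26 × 4/3 ≈ 34.667 μg/mL.
Steady-state trough Cmin,ss = Cmax,ss·f ≈ 34.667 × 0.25 ≈ 8.667 μg/mL.
Trough 8.7 μg/mL vs MEC 11 μg/mL: subtherapeutic.

8.7 μg/mL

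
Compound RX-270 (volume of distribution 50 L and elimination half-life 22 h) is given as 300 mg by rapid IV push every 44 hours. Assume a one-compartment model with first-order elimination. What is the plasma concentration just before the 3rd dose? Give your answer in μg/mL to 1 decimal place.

1.9 μg/mL

f = (1/2)^(τ/t½) = (1/2)^(44/22) ≈ 0.2500.
C₀ = D/Vd = 300/50 ≈ 6.000 μg/mL.
Before the 3rd dose, 2 doses have been given. Superposition: Cmin = C₀·(f + f²).
≈ 6.000 × (0.2500 + 0.0625) ≈ 6.000 × 0.3125 ≈ 1.875 μg/mL.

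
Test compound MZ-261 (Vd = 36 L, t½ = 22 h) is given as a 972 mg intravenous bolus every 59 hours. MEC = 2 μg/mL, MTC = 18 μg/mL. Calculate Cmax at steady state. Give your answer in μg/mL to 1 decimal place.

τ/t½ = 59/22 ≈ 2.6818, so fraction remaining f = (1/2)^(59/22) ≈ 0.1558.
Accumulation ratio R = 1/(1 − f) ≈ 1/0.8442 ≈ 1.1846.
Single-dose peak C₀ = D/Vd = 972/36 ≈ 27.000 μg/mL.
Steady-state peak Cmax,ss = C₀·R ≈ 27.000 × 1.1846 ≈ 31.984 μg/mL.
Peak 32.0 μg/mL vs MTC 18 μg/mL: exceeds toxic threshold.

32.0 μg/mL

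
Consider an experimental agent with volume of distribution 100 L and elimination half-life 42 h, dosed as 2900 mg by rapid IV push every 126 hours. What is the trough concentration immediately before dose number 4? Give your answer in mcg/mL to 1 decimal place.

4.1 mcg/mL

f = (1/2)^(τ/t½) = (1/2)^(126/42) ≈ 0.1250.
C₀ = D/Vd = 2900/100 ≈ 29.000 mcg/mL.
Before the 4th dose, 3 doses have been given. Superposition: Cmin = C₀·(f + f² + … + f^3).
≈ 29.000 × (0.1250 + 0.0156 + 0.0020) ≈ 29.000 × 0.1426 ≈ 4.135 mcg/mL.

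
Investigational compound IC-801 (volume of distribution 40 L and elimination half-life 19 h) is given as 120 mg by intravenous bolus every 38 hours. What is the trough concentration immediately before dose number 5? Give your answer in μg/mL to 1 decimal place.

1.0 μg/mL

f = (1/2)^(τ/t½) = (1/2)^(38/19) ≈ 0.2500.
C₀ = D/Vd = 120/40 ≈ 3.000 μg/mL.
Before the 5th dose, 4 doses have been given. Superposition: Cmin = C₀·(f + f² + … + f^4).
≈ 3.000 × (0.2500 + 0.0625 + 0.0156 + 0.0039) ≈ 3.000 × 0.3320 ≈ 0.996 μg/mL.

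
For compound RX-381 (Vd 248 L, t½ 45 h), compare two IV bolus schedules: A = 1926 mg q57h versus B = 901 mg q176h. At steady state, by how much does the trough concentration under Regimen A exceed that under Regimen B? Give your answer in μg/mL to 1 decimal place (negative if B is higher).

Regimen A: f = (1/2)^(57/45) ≈ 0.4156; Cmin,ss = (1926/248)·f/(1−f) ≈ 5.523 μg/mL.
Regimen B: f = (1/2)^(176/45) ≈ 0.0665; Cmin,ss = (901/248)·f/(1−f) ≈ 0.259 μg/mL.
Difference ≈ 5.523 − 0.259 ≈ 5.264 μg/mL.

5.3 μg/mL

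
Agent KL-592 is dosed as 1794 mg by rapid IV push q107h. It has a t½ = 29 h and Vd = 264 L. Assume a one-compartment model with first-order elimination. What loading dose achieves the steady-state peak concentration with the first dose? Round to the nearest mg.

f = (1/2)^(107/29) ≈ 0.077500; accumulation ratio R = 1/(1−f) ≈ 1.08401.
Loading dose to hit Cmax,ss on first dose: D_load = D_maint·R ≈ 1794 × 1.08401 ≈ 1944.71 mg.

1945 mg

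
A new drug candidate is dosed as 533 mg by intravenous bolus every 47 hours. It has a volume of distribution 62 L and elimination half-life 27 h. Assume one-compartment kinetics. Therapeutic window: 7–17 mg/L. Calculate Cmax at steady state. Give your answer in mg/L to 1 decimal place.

12.3 mg/L

Over one 47-h interval, 47/27 ≈ 1.7407 half-lives elapse, leaving f ≈ 0.2992 of each dose.
Accumulation ratio R = 1/(1 − f) ≈ 1/0.7008 ≈ 1.4269.
Each bolus raises the concentration by D/Vd = 533/62 ≈ 8.597 mg/L.
Steady-state peak Cmax,ss = C₀·R ≈ 8.597 × 1.4269 ≈ 12.267 mg/L.
Peak 12.3 mg/L vs MTC 17 mg/L: below toxic threshold.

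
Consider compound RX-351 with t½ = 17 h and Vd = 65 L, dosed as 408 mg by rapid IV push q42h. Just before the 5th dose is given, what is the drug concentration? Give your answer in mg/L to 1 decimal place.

1.4 mg/L

f = (1/2)^(τ/t½) = (1/2)^(42/17) ≈ 0.1804.
C₀ = D/Vd = 408/65 ≈ 6.277 mg/L.
Before the 5th dose, 4 doses have been given. Superposition: Cmin = C₀·(f + f² + … + f^4).
≈ 6.277 × (0.1804 + 0.0325 + 0.0059 + 0.0011) ≈ 6.277 × 0.2199 ≈ 1.380 mg/L.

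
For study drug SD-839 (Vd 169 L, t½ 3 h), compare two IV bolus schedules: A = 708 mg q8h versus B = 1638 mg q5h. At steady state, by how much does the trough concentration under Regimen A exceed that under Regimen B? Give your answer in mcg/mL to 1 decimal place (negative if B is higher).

-3.7 mcg/mL

Regimen A: f = (1/2)^(8/3) ≈ 0.1575; Cmin,ss = (708/169)·f/(1−f) ≈ 0.783 mcg/mL.
Regimen B: f = (1/2)^(5/3) ≈ 0.3150; Cmin,ss = (1638/169)·f/(1−f) ≈ 4.457 mcg/mL.
Difference ≈ 0.783 − 4.457 ≈ -3.674 mcg/mL.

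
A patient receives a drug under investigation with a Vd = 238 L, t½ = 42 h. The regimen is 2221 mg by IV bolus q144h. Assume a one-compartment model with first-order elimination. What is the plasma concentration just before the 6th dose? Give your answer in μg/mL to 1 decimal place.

f = (1/2)^(τ/t½) = (1/2)^(144/42) ≈ 0.0929.
C₀ = D/Vd = 2221/238 ≈ 9.332 μg/mL.
Before the 6th dose, 5 doses have been given. Superposition: Cmin = C₀·(f + f² + … + f^5).
≈ 9.332 × (0.0929 + 0.0086 + 0.0008 + 0.0001 + 0.0000) ≈ 9.332 × 0.1024 ≈ 0.956 μg/mL.

1.0 μg/mL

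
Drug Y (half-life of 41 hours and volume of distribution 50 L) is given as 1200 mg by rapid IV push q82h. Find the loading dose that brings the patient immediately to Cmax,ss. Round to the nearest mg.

f = (1/2)^(82/41) ≈ 0.250000; accumulation ratio R = 1/(1−f) ≈ 1.33333.
Loading dose to hit Cmax,ss on first dose: D_load = D_maint·R ≈ 1200 × 1.33333 ≈ 1600.00 mg.

1600 mg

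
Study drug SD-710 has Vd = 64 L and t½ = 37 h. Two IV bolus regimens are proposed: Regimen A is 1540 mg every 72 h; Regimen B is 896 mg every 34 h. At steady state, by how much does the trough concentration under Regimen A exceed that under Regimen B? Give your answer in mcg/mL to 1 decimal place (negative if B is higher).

-7.3 mcg/mL

Regimen A: f = (1/2)^(72/37) ≈ 0.2595; Cmin,ss = (1540/64)·f/(1−f) ≈ 8.432 mcg/mL.
Regimen B: f = (1/2)^(34/37) ≈ 0.5289; Cmin,ss = (896/64)·f/(1−f) ≈ 15.718 mcg/mL.
Difference ≈ 8.432 − 15.718 ≈ -7.286 mcg/mL.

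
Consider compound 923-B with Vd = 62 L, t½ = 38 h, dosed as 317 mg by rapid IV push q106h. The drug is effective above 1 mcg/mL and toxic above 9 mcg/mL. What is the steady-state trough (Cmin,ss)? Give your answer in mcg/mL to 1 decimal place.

τ/t½ = 106/38 ≈ 2.7895, so fraction remaining f = (1/2)^(106/38) ≈ 0.1446.
Accumulation ratio R = 1/(1 − f) ≈ 1/0.8554 ≈ 1.1690.
Single-dose peak C₀ = D/Vd = 317/62 ≈ 5.113 mcg/mL.
Cmax,ss = C₀/(1 − f) ≈ 5.113/0.8554 ≈ 5.977 mcg/mL.
Steady-state trough Cmin,ss = Cmax,ss·f ≈ 5.977 × 0.1446 ≈ 0.864 mcg/mL.
Trough 0.9 mcg/mL vs MEC 1 mcg/mL: subtherapeutic.

0.9 mcg/mL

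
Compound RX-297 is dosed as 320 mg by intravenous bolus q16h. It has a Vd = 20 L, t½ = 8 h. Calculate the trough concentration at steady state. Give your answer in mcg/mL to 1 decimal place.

5.3 mcg/mL

The dosing interval is 2 half-lives, so f = 2^(−2) = 0.25.
Accumulation ratio R = 1/(1 − f) = 1/0.75 = 4/3.
Single-dose peak C₀ = D/Vd = 320/20 = 16 mcg/mL.
Steady-state peak Cmax,ss = C₀·R = 16 × 4/3 ≈ 21.333 mcg/mL.
Steady-state trough Cmin,ss = Cmax,ss·f ≈ 21.333 × 0.25 ≈ 5.333 mcg/mL.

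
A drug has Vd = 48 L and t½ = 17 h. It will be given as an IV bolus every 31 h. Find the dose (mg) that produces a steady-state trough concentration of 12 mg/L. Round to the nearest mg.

τ/t½ = 31/17 ≈ 1.8235, so f = (1/2)^(31/17) ≈ 0.282529.
Cmin,ss = (D/Vd)·f/(1−f), so D = Cmin,ss·Vd·(1−f)/f.
D = 12 × 48 × (1−f)/f ≈ 12 × 48 × 2.53946 ≈ 1462.73 mg.

1463 mg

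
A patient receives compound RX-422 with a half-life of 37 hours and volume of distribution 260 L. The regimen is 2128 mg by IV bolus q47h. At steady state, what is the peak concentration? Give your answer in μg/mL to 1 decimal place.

Over one 47-h interval, 47/37 ≈ 1.2703 half-lives elapse, leaving f ≈ 0.4146 of each dose.
Accumulation ratio R = 1/(1 − f) ≈ 1/0.5854 ≈ 1.7082.
Single-dose peak C₀ = D/Vd = 2128/260 ≈ 8.185 μg/mL.
Steady-state peak Cmax,ss = C₀·R ≈ 8.185 × 1.7082 ≈ 13.982 μg/mL.

14.0 μg/mL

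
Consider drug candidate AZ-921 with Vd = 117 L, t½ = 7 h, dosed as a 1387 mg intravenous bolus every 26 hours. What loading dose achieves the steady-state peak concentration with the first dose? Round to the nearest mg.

1501 mg

f = (1/2)^(26/7) ≈ 0.076188; accumulation ratio R = 1/(1−f) ≈ 1.08247.
Loading dose to hit Cmax,ss on first dose: D_load = D_maint·R ≈ 1387 × 1.08247 ≈ 1501.39 mg.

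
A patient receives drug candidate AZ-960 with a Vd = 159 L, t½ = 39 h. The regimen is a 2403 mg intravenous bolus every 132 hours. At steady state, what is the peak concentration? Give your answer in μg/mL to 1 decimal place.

16.7 μg/mL

Over one 132-h interval, 132/39 ≈ 3.3846 half-lives elapse, leaving f ≈ 0.0957 of each dose.
Accumulation ratio R = 1/(1 − f) ≈ 1/0.9043 ≈ 1.1058.
Single-dose peak C₀ = D/Vd = 2403/159 ≈ 15.113 μg/mL.
Steady-state peak Cmax,ss = C₀·R ≈ 15.113 × 1.1058 ≈ 16.712 μg/mL.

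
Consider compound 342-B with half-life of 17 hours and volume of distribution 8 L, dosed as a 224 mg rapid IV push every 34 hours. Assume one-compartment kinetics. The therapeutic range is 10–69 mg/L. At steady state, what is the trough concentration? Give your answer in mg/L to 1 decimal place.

τ = 34 h = 2 half-lives, so f = (1/2)^2 = 0.25.
At steady state, R = 1/(1 − 0.25) = 4/3.
Single-dose peak C₀ = D/Vd = 224/8 = 28 mg/L.
Steady-state peak Cmax,ss = C₀·R = 28 × 4/3 ≈ 37.333 mg/L.
Steady-state trough Cmin,ss = Cmax,ss·f ≈ 37.333 × 0.25 ≈ 9.333 mg/L.
Trough 9.3 mg/L vs MEC 10 mg/L: subtherapeutic.

9.3 mg/L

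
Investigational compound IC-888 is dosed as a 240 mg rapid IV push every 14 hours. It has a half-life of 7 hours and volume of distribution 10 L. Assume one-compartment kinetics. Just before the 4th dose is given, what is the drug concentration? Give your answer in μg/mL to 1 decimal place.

7.9 μg/mL

f = (1/2)^(τ/t½) = (1/2)^(14/7) ≈ 0.2500.
C₀ = D/Vd = 240/10 ≈ 24.000 μg/mL.
Before the 4th dose, 3 doses have been given. Superposition: Cmin = C₀·(f + f² + … + f^3).
≈ 24.000 × (0.2500 + 0.0625 + 0.0156) ≈ 24.000 × 0.3281 ≈ 7.874 μg/mL.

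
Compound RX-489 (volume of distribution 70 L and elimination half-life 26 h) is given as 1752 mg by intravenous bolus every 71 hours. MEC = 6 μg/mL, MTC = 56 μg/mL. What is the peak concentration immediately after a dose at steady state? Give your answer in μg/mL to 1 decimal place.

k = ln2/t½ = ln2/26 ≈ 0.026660 h⁻¹; fraction remaining f = e^(−kτ) = e^(−0.026660×71) ≈ 0.1506.
Accumulation ratio R = 1/(1 − f) ≈ 1/0.8494 ≈ 1.1773.
Single-dose peak C₀ = D/Vd = 1752/70 ≈ 25.029 μg/mL.
Steady-state peak Cmax,ss = C₀·R ≈ 25.029 × 1.1773 ≈ 29.467 μg/mL.
Peak 29.5 μg/mL vs MTC 56 μg/mL: below toxic threshold.

29.5 μg/mL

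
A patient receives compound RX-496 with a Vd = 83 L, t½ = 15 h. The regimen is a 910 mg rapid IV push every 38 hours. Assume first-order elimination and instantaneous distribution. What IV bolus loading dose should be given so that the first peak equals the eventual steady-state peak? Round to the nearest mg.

1100 mg

f = (1/2)^(38/15) ≈ 0.172739; accumulation ratio R = 1/(1−f) ≈ 1.20881.
Loading dose to hit Cmax,ss on first dose: D_load = D_maint·R ≈ 910 × 1.20881 ≈ 1100.02 mg.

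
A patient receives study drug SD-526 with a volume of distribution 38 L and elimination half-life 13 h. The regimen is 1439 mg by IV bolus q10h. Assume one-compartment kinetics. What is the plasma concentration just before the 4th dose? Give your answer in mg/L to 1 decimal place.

f = (1/2)^(τ/t½) = (1/2)^(10/13) ≈ 0.5867.
C₀ = D/Vd = 1439/38 ≈ 37.868 mg/L.
Before the 4th dose, 3 doses have been given. Superposition: Cmin = C₀·(f + f² + … + f^3).
≈ 37.868 × (0.5867 + 0.3442 + 0.2020) ≈ 37.868 × 1.1329 ≈ 42.901 mg/L.

42.9 mg/L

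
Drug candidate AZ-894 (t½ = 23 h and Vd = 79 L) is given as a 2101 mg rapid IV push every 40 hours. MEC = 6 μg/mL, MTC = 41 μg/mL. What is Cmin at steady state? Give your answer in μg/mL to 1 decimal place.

Over one 40-h interval, 40/23 ≈ 1.7391 half-lives elapse, leaving f ≈ 0.2996 of each dose.
Accumulation ratio R = 1/(1 − f) ≈ 1/0.7004 ≈ 1.4278.
Each bolus raises the concentration by D/Vd = 2101/79 ≈ 26.595 μg/mL.
Cmax,ss = C₀/(1 − f) ≈ 26.595/0.7004 ≈ 37.971 μg/mL.
One interval later, Cmin,ss = Cmax,ss·e^(−kτ) ≈ 37.971 × 0.2996 ≈ 11.376 μg/mL.
Trough 11.4 μg/mL vs MEC 6 μg/mL: adequate.

11.4 μg/mL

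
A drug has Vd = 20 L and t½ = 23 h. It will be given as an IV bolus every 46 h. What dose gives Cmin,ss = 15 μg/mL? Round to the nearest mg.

900 mg

τ/t½ = 46/23 ≈ 2, so f = (1/2)^(46/23) ≈ 0.250000.
Cmin,ss = (D/Vd)·f/(1−f), so D = Cmin,ss·Vd·(1−f)/f.
D = 15 × 20 × (1−f)/f ≈ 15 × 20 × 3.00000 ≈ 900.00 mg.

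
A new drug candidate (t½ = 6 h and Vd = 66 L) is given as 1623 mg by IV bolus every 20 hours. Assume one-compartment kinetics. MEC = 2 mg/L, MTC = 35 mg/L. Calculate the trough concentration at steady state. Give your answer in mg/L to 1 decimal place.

2.7 mg/L

k = ln2/t½ = ln2/6 ≈ 0.115525 h⁻¹; fraction remaining f = e^(−kτ) = e^(−0.115525×20) ≈ 0.0992.
Accumulation ratio R = 1/(1 − f) ≈ 1/0.9008 ≈ 1.1101.
Single-dose peak C₀ = D/Vd = 1623/66 ≈ 24.591 mg/L.
Cmax,ss = C₀/(1 − f) ≈ 24.591/0.9008 ≈ 27.299 mg/L.
Steady-state trough Cmin,ss = Cmax,ss·f ≈ 27.299 × 0.0992 ≈ 2.708 mg/L.
Trough 2.7 mg/L vs MEC 2 mg/L: adequate.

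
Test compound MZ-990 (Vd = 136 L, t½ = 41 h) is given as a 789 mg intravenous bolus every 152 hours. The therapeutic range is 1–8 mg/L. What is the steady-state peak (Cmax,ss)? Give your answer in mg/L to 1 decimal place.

τ/t½ = 152/41 ≈ 3.7073, so fraction remaining f = (1/2)^(152/41) ≈ 0.0766.
Accumulation ratio R = 1/(1 − f) ≈ 1/0.9234 ≈ 1.0830.
Each bolus raises the concentration by D/Vd = 789/136 ≈ 5.801 mg/L.
Cmax,ss = C₀/(1 − f) ≈ 5.801/0.9234 ≈ 6.282 mg/L.
Peak 6.3 mg/L vs MTC 8 mg/L: below toxic threshold.

6.3 mg/L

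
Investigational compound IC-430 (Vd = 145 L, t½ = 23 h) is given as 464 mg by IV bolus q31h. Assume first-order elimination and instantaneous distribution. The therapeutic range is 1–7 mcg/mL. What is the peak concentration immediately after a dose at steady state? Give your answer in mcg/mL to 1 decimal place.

τ/t½ = 31/23 ≈ 1.3478, so fraction remaining f = (1/2)^(31/23) ≈ 0.3929.
Accumulation ratio R = 1/(1 − f) ≈ 1/0.6071 ≈ 1.6472.
Single-dose peak C₀ = D/Vd = 464/145 ≈ 3.200 mcg/mL.
Steady-state peak Cmax,ss = C₀·R ≈ 3.200 × 1.6472 ≈ 5.271 mcg/mL.
Peak 5.3 mcg/mL vs MTC 7 mcg/mL: below toxic threshold.

5.3 mcg/mL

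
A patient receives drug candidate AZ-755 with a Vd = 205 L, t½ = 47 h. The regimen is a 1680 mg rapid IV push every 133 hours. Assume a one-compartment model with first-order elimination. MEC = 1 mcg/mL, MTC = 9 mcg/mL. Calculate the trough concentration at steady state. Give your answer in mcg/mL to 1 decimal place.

Over one 133-h interval, 133/47 ≈ 2.8298 half-lives elapse, leaving f ≈ 0.1407 of each dose.
At steady state, accumulation factor R = 1/(1 − e^(−kτ)) ≈ 1.1637.
Single-dose peak C₀ = D/Vd = 1680/205 ≈ 8.195 mcg/mL.
Steady-state peak Cmax,ss = C₀·R ≈ 8.195 × 1.1637 ≈ 9.537 mcg/mL.
Steady-state trough Cmin,ss = Cmax,ss·f ≈ 9.537 × 0.1407 ≈ 1.342 mcg/mL.
Trough 1.3 mcg/mL vs MEC 1 mcg/mL: adequate.

1.3 mcg/mL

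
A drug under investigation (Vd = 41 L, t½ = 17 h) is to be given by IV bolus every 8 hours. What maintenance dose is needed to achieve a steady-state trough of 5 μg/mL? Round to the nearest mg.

τ/t½ = 8/17 ≈ 0.47059, so f = (1/2)^(8/17) ≈ 0.721670.
Cmin,ss = (D/Vd)·f/(1−f), so D = Cmin,ss·Vd·(1−f)/f.
D = 5 × 41 × (1−f)/f ≈ 5 × 41 × 0.38567 ≈ 79.06 mg.

79 mg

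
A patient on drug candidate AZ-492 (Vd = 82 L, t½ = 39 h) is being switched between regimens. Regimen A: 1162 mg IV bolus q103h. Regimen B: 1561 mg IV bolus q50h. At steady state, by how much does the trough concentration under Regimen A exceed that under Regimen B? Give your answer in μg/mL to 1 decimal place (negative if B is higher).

-10.6 μg/mL

Regimen A: f = (1/2)^(103/39) ≈ 0.1603; Cmin,ss = (1162/82)·f/(1−f) ≈ 2.705 μg/mL.
Regimen B: f = (1/2)^(50/39) ≈ 0.4112; Cmin,ss = (1561/82)·f/(1−f) ≈ 13.295 μg/mL.
Difference ≈ 2.705 − 13.295 ≈ -10.590 μg/mL.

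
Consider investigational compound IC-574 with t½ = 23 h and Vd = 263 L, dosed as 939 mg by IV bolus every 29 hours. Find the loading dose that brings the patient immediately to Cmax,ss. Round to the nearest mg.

1611 mg

f = (1/2)^(29/23) ≈ 0.417292; accumulation ratio R = 1/(1−f) ≈ 1.71613.
Loading dose to hit Cmax,ss on first dose: D_load = D_maint·R ≈ 939 × 1.71613 ≈ 1611.45 mg.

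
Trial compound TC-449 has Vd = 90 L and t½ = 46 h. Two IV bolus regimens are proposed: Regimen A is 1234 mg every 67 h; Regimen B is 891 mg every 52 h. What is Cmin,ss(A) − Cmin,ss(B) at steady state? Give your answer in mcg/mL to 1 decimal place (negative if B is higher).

-0.5 mcg/mL

Regimen A: f = (1/2)^(67/46) ≈ 0.3644; Cmin,ss = (1234/90)·f/(1−f) ≈ 7.861 mcg/mL.
Regimen B: f = (1/2)^(52/46) ≈ 0.4568; Cmin,ss = (891/90)·f/(1−f) ≈ 8.325 mcg/mL.
Difference ≈ 7.861 − 8.325 ≈ -0.464 mcg/mL.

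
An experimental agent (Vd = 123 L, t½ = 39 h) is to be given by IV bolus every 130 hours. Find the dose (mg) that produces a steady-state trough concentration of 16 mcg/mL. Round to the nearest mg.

17868 mg

τ/t½ = 130/39 ≈ 3.3333, so f = (1/2)^(130/39) ≈ 0.099213.
Cmin,ss = (D/Vd)·f/(1−f), so D = Cmin,ss·Vd·(1−f)/f.
D = 16 × 123 × (1−f)/f ≈ 16 × 123 × 9.07932 ≈ 17868.10 mg.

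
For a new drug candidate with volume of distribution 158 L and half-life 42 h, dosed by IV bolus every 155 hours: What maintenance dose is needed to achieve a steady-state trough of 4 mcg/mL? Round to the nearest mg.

τ/t½ = 155/42 ≈ 3.6905, so f = (1/2)^(155/42) ≈ 0.077456.
Cmin,ss = (D/Vd)·f/(1−f), so D = Cmin,ss·Vd·(1−f)/f.
D = 4 × 158 × (1−f)/f ≈ 4 × 158 × 11.91056 ≈ 7527.47 mg.

7527 mg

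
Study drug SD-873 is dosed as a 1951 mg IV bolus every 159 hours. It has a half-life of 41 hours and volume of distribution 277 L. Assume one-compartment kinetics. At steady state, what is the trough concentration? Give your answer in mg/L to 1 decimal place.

0.5 mg/L

k = ln2/t½ = ln2/41 ≈ 0.016906 h⁻¹; fraction remaining f = e^(−kτ) = e^(−0.016906×159) ≈ 0.0680.
Accumulation ratio R = 1/(1 − f) ≈ 1/0.9320 ≈ 1.0730.
Each bolus raises the concentration by D/Vd = 1951/277 ≈ 7.043 mg/L.
Cmax,ss = C₀/(1 − f) ≈ 7.043/0.9320 ≈ 7.557 mg/L.
One interval later, Cmin,ss = Cmax,ss·e^(−kτ) ≈ 7.557 × 0.0680 ≈ 0.514 mg/L.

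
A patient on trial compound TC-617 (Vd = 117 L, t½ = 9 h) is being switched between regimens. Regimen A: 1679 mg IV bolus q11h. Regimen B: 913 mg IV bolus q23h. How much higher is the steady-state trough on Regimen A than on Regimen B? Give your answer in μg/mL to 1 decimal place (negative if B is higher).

9.2 μg/mL

Regimen A: f = (1/2)^(11/9) ≈ 0.4286; Cmin,ss = (1679/117)·f/(1−f) ≈ 10.764 μg/mL.
Regimen B: f = (1/2)^(23/9) ≈ 0.1701; Cmin,ss = (913/117)·f/(1−f) ≈ 1.599 μg/mL.
Difference ≈ 10.764 − 1.599 ≈ 9.165 μg/mL.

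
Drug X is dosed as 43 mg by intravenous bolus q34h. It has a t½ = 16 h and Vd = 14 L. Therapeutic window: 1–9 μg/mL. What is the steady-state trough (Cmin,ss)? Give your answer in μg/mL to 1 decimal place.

τ/t½ = 34/16 ≈ 2.125, so fraction remaining f = (1/2)^(34/16) ≈ 0.2293.
At steady state, accumulation factor R = 1/(1 − e^(−kτ)) ≈ 1.2975.
Single-dose peak C₀ = D/Vd = 43/14 ≈ 3.071 μg/mL.
Steady-state peak Cmax,ss = C₀·R ≈ 3.071 × 1.2975 ≈ 3.985 μg/mL.
Steady-state trough Cmin,ss = Cmax,ss·f ≈ 3.985 × 0.2293 ≈ 0.914 μg/mL.
Trough 0.9 μg/mL vs MEC 1 μg/mL: subtherapeutic.

0.9 μg/mL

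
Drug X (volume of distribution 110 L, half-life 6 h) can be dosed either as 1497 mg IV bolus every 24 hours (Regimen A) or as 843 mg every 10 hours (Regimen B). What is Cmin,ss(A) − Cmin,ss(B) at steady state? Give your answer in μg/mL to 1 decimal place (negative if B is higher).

-2.6 μg/mL

Regimen A: f = (1/2)^(24/6) ≈ 0.0625; Cmin,ss = (1497/110)·f/(1−f) ≈ 0.907 μg/mL.
Regimen B: f = (1/2)^(10/6) ≈ 0.3150; Cmin,ss = (843/110)·f/(1−f) ≈ 3.524 μg/mL.
Difference ≈ 0.907 − 3.524 ≈ -2.617 μg/mL.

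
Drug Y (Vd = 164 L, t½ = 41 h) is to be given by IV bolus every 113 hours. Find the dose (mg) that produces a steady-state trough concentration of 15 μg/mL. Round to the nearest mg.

τ/t½ = 113/41 ≈ 2.7561, so f = (1/2)^(113/41) ≈ 0.148024.
Cmin,ss = (D/Vd)·f/(1−f), so D = Cmin,ss·Vd·(1−f)/f.
D = 15 × 164 × (1−f)/f ≈ 15 × 164 × 5.75566 ≈ 14158.92 mg.

14159 mg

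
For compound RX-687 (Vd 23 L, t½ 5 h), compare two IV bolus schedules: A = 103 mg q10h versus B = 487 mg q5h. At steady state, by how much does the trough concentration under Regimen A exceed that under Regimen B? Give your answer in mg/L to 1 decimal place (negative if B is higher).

-19.7 mg/L

Regimen A: f = (1/2)^(10/5) ≈ 0.2500; Cmin,ss = (103/23)·f/(1−f) ≈ 1.493 mg/L.
Regimen B: f = (1/2)^(5/5) ≈ 0.5000; Cmin,ss = (487/23)·f/(1−f) ≈ 21.174 mg/L.
Difference ≈ 1.493 − 21.174 ≈ -19.681 mg/L.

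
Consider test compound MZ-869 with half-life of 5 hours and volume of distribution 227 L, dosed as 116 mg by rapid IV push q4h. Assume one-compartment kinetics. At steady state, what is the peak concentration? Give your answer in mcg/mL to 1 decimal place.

τ/t½ = 4/5 ≈ 0.8, so fraction remaining f = (1/2)^(4/5) ≈ 0.5743.
At steady state, accumulation factor R = 1/(1 − e^(−kτ)) ≈ 2.3491.
Single-dose peak C₀ = D/Vd = 116/227 ≈ 0.511 mcg/mL.
Cmax,ss = C₀/(1 − f) ≈ 0.511/0.4257 ≈ 1.200 mcg/mL.

1.2 mcg/mL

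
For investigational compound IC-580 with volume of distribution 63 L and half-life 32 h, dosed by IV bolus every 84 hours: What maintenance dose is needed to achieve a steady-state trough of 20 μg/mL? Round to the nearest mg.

τ/t½ = 84/32 ≈ 2.625, so f = (1/2)^(84/32) ≈ 0.162105.
Cmin,ss = (D/Vd)·f/(1−f), so D = Cmin,ss·Vd·(1−f)/f.
D = 20 × 63 × (1−f)/f ≈ 20 × 63 × 5.16884 ≈ 6512.74 mg.

6513 mg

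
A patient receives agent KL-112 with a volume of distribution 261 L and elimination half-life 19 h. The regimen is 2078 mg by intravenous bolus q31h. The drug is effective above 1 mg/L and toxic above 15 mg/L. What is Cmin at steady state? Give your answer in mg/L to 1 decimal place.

3.8 mg/L

Over one 31-h interval, 31/19 ≈ 1.6316 half-lives elapse, leaving f ≈ 0.3227 of each dose.
Accumulation ratio R = 1/(1 − f) ≈ 1/0.6773 ≈ 1.4765.
Each bolus raises the concentration by D/Vd = 2078/261 ≈ 7.962 mg/L.
Steady-state peak Cmax,ss = C₀·R ≈ 7.962 × 1.4765 ≈ 11.756 mg/L.
One interval later, Cmin,ss = Cmax,ss·e^(−kτ) ≈ 11.756 × 0.3227 ≈ 3.794 mg/L.
Trough 3.8 mg/L vs MEC 1 mg/L: adequate.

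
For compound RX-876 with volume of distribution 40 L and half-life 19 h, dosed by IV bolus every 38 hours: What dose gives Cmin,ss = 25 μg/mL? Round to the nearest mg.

τ/t½ = 38/19 ≈ 2, so f = (1/2)^(38/19) ≈ 0.250000.
Cmin,ss = (D/Vd)·f/(1−f), so D = Cmin,ss·Vd·(1−f)/f.
D = 25 × 40 × (1−f)/f ≈ 25 × 40 × 3.00000 ≈ 3000.00 mg.

3000 mg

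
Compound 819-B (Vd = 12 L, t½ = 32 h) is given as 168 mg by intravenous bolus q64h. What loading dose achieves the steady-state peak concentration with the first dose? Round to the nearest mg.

f = (1/2)^(64/32) ≈ 0.250000; accumulation ratio R = 1/(1−f) ≈ 1.33333.
Loading dose to hit Cmax,ss on first dose: D_load = D_maint·R ≈ 168 × 1.33333 ≈ 224.00 mg.

224 mg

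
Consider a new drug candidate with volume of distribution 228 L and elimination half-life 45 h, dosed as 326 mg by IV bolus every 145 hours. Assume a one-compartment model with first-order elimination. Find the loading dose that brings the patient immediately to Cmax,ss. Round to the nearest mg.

365 mg

f = (1/2)^(145/45) ≈ 0.107155; accumulation ratio R = 1/(1−f) ≈ 1.12002.
Loading dose to hit Cmax,ss on first dose: D_load = D_maint·R ≈ 326 × 1.12002 ≈ 365.13 mg.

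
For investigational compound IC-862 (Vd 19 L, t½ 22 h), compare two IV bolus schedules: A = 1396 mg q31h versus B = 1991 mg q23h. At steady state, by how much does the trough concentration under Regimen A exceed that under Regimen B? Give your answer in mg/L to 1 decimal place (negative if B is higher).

Regimen A: f = (1/2)^(31/22) ≈ 0.3765; Cmin,ss = (1396/19)·f/(1−f) ≈ 44.367 mg/L.
Regimen B: f = (1/2)^(23/22) ≈ 0.4845; Cmin,ss = (1991/19)·f/(1−f) ≈ 98.488 mg/L.
Difference ≈ 44.367 − 98.488 ≈ -54.121 mg/L.

-54.1 mg/L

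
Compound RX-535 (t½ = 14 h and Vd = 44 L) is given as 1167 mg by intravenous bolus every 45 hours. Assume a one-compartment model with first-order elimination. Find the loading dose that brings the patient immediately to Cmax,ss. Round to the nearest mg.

f = (1/2)^(45/14) ≈ 0.107747; accumulation ratio R = 1/(1−f) ≈ 1.12076.
Loading dose to hit Cmax,ss on first dose: D_load = D_maint·R ≈ 1167 × 1.12076 ≈ 1307.93 mg.

1308 mg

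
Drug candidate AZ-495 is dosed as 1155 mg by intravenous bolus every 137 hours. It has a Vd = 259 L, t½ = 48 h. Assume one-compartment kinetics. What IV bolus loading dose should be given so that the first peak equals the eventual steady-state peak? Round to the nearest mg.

f = (1/2)^(137/48) ≈ 0.138296; accumulation ratio R = 1/(1−f) ≈ 1.16049.
Loading dose to hit Cmax,ss on first dose: D_load = D_maint·R ≈ 1155 × 1.16049 ≈ 1340.37 mg.

1340 mg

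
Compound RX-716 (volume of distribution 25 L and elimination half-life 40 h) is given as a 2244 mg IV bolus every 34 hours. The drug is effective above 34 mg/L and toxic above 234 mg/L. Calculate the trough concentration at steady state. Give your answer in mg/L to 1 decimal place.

111.9 mg/L

k = ln2/t½ = ln2/40 ≈ 0.017329 h⁻¹; fraction remaining f = e^(−kτ) = e^(−0.017329×34) ≈ 0.5548.
Accumulation ratio R = 1/(1 − f) ≈ 1/0.4452 ≈ 2.2462.
Single-dose peak C₀ = D/Vd = 2244/25 ≈ 89.760 mg/L.
Steady-state peak Cmax,ss = C₀·R ≈ 89.760 × 2.2462 ≈ 201.619 mg/L.
Steady-state trough Cmin,ss = Cmax,ss·f ≈ 201.619 × 0.5548 ≈ 111.858 mg/L.
Trough 111.9 mg/L vs MEC 34 mg/L: adequate.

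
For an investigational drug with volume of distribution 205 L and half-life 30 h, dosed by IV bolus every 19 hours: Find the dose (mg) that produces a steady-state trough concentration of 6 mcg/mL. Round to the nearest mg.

678 mg

τ/t½ = 19/30 ≈ 0.63333, so f = (1/2)^(19/30) ≈ 0.644685.
Cmin,ss = (D/Vd)·f/(1−f), so D = Cmin,ss·Vd·(1−f)/f.
D = 6 × 205 × (1−f)/f ≈ 6 × 205 × 0.55115 ≈ 677.91 mg.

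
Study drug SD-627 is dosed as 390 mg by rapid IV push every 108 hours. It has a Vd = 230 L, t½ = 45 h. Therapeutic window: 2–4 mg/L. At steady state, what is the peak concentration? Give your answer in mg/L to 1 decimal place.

k = ln2/t½ = ln2/45 ≈ 0.015403 h⁻¹; fraction remaining f = e^(−kτ) = e^(−0.015403×108) ≈ 0.1895.
At steady state, accumulation factor R = 1/(1 − e^(−kτ)) ≈ 1.2338.
Each bolus raises the concentration by D/Vd = 390/230 ≈ 1.696 mg/L.
Cmax,ss = C₀/(1 − f) ≈ 1.696/0.8105 ≈ 2.093 mg/L.
Peak 2.1 mg/L vs MTC 4 mg/L: below toxic threshold.

2.1 mg/L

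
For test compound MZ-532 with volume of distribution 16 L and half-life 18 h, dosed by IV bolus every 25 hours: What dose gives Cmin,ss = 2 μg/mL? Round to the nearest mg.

τ/t½ = 25/18 ≈ 1.3889, so f = (1/2)^(25/18) ≈ 0.381859.
Cmin,ss = (D/Vd)·f/(1−f), so D = Cmin,ss·Vd·(1−f)/f.
D = 2 × 16 × (1−f)/f ≈ 2 × 16 × 1.61877 ≈ 51.80 mg.

52 mg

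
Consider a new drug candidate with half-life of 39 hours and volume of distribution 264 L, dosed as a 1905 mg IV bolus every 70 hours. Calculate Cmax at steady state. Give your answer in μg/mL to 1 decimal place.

10.1 μg/mL

k = ln2/t½ = ln2/39 ≈ 0.017773 h⁻¹; fraction remaining f = e^(−kτ) = e^(−0.017773×70) ≈ 0.2882.
At steady state, accumulation factor R = 1/(1 − e^(−kτ)) ≈ 1.4049.
Each bolus raises the concentration by D/Vd = 1905/264 ≈ 7.216 μg/mL.
Steady-state peak Cmax,ss = C₀·R ≈ 7.216 × 1.4049 ≈ 10.138 μg/mL.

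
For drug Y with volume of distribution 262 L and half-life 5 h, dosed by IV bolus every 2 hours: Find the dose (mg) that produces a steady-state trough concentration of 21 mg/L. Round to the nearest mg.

τ/t½ = 2/5 ≈ 0.4, so f = (1/2)^(2/5) ≈ 0.757858.
Cmin,ss = (D/Vd)·f/(1−f), so D = Cmin,ss·Vd·(1−f)/f.
D = 21 × 262 × (1−f)/f ≈ 21 × 262 × 0.31951 ≈ 1757.94 mg.

1758 mg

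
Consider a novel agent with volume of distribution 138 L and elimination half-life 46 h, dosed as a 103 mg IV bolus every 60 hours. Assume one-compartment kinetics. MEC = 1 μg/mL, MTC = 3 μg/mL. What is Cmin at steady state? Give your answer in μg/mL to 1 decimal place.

k = ln2/t½ = ln2/46 ≈ 0.015068 h⁻¹; fraction remaining f = e^(−kτ) = e^(−0.015068×60) ≈ 0.4049.
Accumulation ratio R = 1/(1 − f) ≈ 1/0.5951 ≈ 1.6804.
Each bolus raises the concentration by D/Vd = 103/138 ≈ 0.746 μg/mL.
Cmax,ss = C₀/(1 − f) ≈ 0.746/0.5951 ≈ 1.254 μg/mL.
One interval later, Cmin,ss = Cmax,ss·e^(−kτ) ≈ 1.254 × 0.4049 ≈ 0.508 μg/mL.
Trough 0.5 μg/mL vs MEC 1 μg/mL: subtherapeutic.

0.5 μg/mL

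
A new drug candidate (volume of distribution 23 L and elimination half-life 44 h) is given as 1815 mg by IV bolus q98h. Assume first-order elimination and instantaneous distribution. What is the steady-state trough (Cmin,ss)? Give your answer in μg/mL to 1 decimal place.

Over one 98-h interval, 98/44 ≈ 2.2273 half-lives elapse, leaving f ≈ 0.2136 of each dose.
Accumulation ratio R = 1/(1 − f) ≈ 1/0.7864 ≈ 1.2716.
Each bolus raises the concentration by D/Vd = 1815/23 ≈ 78.913 μg/mL.
Cmax,ss = C₀/(1 − f) ≈ 78.913/0.7864 ≈ 100.347 μg/mL.
One interval later, Cmin,ss = Cmax,ss·e^(−kτ) ≈ 100.347 × 0.2136 ≈ 21.434 μg/mL.

21.4 μg/mL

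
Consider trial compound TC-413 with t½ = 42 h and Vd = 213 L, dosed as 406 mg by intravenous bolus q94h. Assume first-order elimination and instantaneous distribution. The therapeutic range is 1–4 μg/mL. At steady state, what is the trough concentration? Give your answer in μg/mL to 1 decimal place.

0.5 μg/mL

Over one 94-h interval, 94/42 ≈ 2.2381 half-lives elapse, leaving f ≈ 0.2120 of each dose.
Each bolus raises the concentration by D/Vd = 406/213 ≈ 1.906 μg/mL.
Steady-state trough Cmin,ss = C₀·f/(1−f) ≈ 1.906 × 0.2120/0.7880 ≈ 0.513 μg/mL.
Trough 0.5 μg/mL vs MEC 1 μg/mL: subtherapeutic.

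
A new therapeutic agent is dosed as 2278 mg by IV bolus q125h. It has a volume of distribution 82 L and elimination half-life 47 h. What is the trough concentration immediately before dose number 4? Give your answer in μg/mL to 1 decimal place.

f = (1/2)^(τ/t½) = (1/2)^(125/47) ≈ 0.1583.
C₀ = D/Vd = 2278/82 ≈ 27.780 μg/mL.
Before the 4th dose, 3 doses have been given. Superposition: Cmin = C₀·(f + f² + … + f^3).
≈ 27.780 × (0.1583 + 0.0251 + 0.0040) ≈ 27.780 × 0.1874 ≈ 5.206 μg/mL.

5.2 μg/mL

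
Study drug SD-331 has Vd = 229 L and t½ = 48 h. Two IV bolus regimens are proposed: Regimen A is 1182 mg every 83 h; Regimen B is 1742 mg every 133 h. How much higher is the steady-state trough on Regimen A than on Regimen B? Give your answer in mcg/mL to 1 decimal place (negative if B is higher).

0.9 mcg/mL

Regimen A: f = (1/2)^(83/48) ≈ 0.3016; Cmin,ss = (1182/229)·f/(1−f) ≈ 2.229 mcg/mL.
Regimen B: f = (1/2)^(133/48) ≈ 0.1465; Cmin,ss = (1742/229)·f/(1−f) ≈ 1.306 mcg/mL.
Difference ≈ 2.229 − 1.306 ≈ 0.923 mcg/mL.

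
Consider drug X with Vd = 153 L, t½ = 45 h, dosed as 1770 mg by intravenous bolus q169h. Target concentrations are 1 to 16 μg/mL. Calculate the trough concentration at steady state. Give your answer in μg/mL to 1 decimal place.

k = ln2/t½ = ln2/45 ≈ 0.015403 h⁻¹; fraction remaining f = e^(−kτ) = e^(−0.015403×169) ≈ 0.0740.
At steady state, accumulation factor R = 1/(1 − e^(−kτ)) ≈ 1.0799.
Single-dose peak C₀ = D/Vd = 1770/153 ≈ 11.569 μg/mL.
Cmax,ss = C₀/(1 − f) ≈ 11.569/0.9260 ≈ 12.494 μg/mL.
One interval later, Cmin,ss = Cmax,ss·e^(−kτ) ≈ 12.494 × 0.0740 ≈ 0.925 μg/mL.
Trough 0.9 μg/mL vs MEC 1 μg/mL: subtherapeutic.

0.9 μg/mL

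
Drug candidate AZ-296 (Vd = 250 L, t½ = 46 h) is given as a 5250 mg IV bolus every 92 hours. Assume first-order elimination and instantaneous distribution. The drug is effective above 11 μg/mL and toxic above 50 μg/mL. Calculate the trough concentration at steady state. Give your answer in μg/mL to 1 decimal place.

7.0 μg/mL

τ = 92 h = 2 half-lives, so f = (1/2)^2 = 0.25.
At steady state, R = 1/(1 − 0.25) = 4/3.
Single-dose peak C₀ = D/Vd = 5250/250 = 21 μg/mL.
Steady-state peak Cmax,ss = C₀·R = 21 × 4/3 ≈ 28.000 μg/mL.
Steady-state trough Cmin,ss = Cmax,ss·f ≈ 28.000 × 0.25 ≈ 7.000 μg/mL.
Trough 7.0 μg/mL vs MEC 11 μg/mL: subtherapeutic.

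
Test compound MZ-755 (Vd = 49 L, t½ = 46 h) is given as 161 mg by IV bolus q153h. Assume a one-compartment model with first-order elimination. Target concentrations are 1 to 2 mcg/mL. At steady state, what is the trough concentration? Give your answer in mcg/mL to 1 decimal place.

Over one 153-h interval, 153/46 ≈ 3.3261 half-lives elapse, leaving f ≈ 0.0997 of each dose.
Single-dose peak C₀ = D/Vd = 161/49 ≈ 3.286 mcg/mL.
Steady-state trough Cmin,ss = C₀·f/(1−f) ≈ 3.286 × 0.0997/0.9003 ≈ 0.364 mcg/mL.
Trough 0.4 mcg/mL vs MEC 1 mcg/mL: subtherapeutic.

0.4 mcg/mL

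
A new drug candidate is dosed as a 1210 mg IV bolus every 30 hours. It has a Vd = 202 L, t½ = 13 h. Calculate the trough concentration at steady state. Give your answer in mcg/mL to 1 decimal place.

Over one 30-h interval, 30/13 ≈ 2.3077 half-lives elapse, leaving f ≈ 0.2020 of each dose.
Accumulation ratio R = 1/(1 − f) ≈ 1/0.7980 ≈ 1.2531.
Each bolus raises the concentration by D/Vd = 1210/202 ≈ 5.990 mcg/mL.
Steady-state peak Cmax,ss = C₀·R ≈ 5.990 × 1.2531 ≈ 7.506 mcg/mL.
One interval later, Cmin,ss = Cmax,ss·e^(−kτ) ≈ 7.506 × 0.2020 ≈ 1.516 mcg/mL.

1.5 mcg/mL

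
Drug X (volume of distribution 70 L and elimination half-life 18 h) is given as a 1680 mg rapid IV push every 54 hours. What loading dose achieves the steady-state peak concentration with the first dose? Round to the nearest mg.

f = (1/2)^(54/18) ≈ 0.125000; accumulation ratio R = 1/(1−f) ≈ 1.14286.
Loading dose to hit Cmax,ss on first dose: D_load = D_maint·R ≈ 1680 × 1.14286 ≈ 1920.00 mg.

1920 mg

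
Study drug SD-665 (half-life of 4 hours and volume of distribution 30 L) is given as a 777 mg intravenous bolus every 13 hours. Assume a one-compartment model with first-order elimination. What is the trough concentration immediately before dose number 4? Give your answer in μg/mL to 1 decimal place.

3.0 μg/mL

f = (1/2)^(τ/t½) = (1/2)^(13/4) ≈ 0.1051.
C₀ = D/Vd = 777/30 ≈ 25.900 μg/mL.
Before the 4th dose, 3 doses have been given. Superposition: Cmin = C₀·(f + f² + … + f^3).
≈ 25.900 × (0.1051 + 0.0110 + 0.0012) ≈ 25.900 × 0.1173 ≈ 3.038 μg/mL.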